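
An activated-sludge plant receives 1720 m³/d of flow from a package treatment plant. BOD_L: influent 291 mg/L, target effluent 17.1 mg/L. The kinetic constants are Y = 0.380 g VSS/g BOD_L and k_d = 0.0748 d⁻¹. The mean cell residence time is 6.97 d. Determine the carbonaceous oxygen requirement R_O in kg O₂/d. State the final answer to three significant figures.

Observed yield with endogenous decay: Y_obs = Y / (1 + k_d·θ_c) = 0.380 / (1 + 0.0748 × 6.97) = 0.380 / 1.521 = 0.2498 g VSS/g BOD_L.
ΔS = 291 − 17.1 = 273.9 mg/L, so the substrate removal rate is 1720 × 273.9/1000 = 471.1 kg BOD_L/d.
Net sludge production P_X = 0.2498 × 471.1 = 117.7 kg VSS/d.
R_O = Q·ΔS − 1.42 P_X = 471.1 − 167.1 = 304.0 kg O₂/d.

R_O ≈ 304 kg O₂/d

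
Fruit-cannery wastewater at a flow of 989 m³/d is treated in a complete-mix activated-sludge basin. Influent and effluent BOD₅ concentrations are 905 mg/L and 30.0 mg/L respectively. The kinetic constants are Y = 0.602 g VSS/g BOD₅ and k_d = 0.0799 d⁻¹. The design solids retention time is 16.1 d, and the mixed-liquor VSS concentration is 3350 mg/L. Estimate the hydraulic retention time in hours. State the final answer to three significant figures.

Rearranging the biomass balance for a CMAS with decay, V = Y·Q·ΔS·θ_c / [X·(1+k_d θ_c)] = 0.602 × 989 × (905 − 30.0) × 16.1 / [3350 × (1 + 0.0799 × 16.1)] = 8.39×10^6 / 7659 = 1095 m³.
HRT = V/Q = 1095 m³ / 989 m³·d⁻¹ = 1.107 d × 24 = 26.57 h.

τ ≈ 26.6 h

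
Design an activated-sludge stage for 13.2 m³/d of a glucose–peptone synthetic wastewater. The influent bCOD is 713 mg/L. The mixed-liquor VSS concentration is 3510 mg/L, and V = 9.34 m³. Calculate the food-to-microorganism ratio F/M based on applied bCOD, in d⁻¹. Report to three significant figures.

Food-to-microorganism ratio F/M = Q S₀ / (V X) = 13.2 × 713 / (9.340 × 3510) = 0.2871 d⁻¹.

F/M ≈ 0.287 d⁻¹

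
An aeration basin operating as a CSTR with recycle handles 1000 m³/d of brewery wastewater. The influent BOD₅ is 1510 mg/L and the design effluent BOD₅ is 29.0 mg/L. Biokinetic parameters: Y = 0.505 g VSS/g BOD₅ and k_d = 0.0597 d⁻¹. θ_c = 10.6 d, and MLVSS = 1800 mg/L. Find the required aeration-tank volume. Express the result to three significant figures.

V ≈ 2700 m³

From the SRT design equation V = Y Q (S₀−S) θ_c / [X (1 + k_d θ_c)] = 0.505 × 1000 × (1510 − 29.0) × 10.6 / [1800 × (1 + 0.0597 × 10.6)] = 7.93×10^6 / 2939 = 2697 m³.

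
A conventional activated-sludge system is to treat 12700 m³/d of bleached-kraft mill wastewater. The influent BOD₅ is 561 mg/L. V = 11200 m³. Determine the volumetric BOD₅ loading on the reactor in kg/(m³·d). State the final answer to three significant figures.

L_v ≈ 0.636 kg BOD₅/(m³·d)

L_v = Q S₀ / V = 12700 × 561 × 10⁻³ / 11200 = 0.6361 kg/(m³·d).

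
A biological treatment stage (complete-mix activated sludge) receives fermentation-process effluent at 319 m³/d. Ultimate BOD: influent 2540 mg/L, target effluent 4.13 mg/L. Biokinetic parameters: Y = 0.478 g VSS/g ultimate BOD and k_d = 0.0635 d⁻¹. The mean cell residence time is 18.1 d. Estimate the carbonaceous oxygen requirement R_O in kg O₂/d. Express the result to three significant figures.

R_O ≈ 553 kg O₂/d

Observed yield with endogenous decay: Y_obs = Y / (1 + k_d·θ_c) = 0.478 / (1 + 0.0635 × 18.1) = 0.478 / 2.149 = 0.2224 g VSS/g ultimate BOD.
Mass of ultimate BOD removed per day: Q(S₀ − S) = 319 × 2536 g/m³ = 808.9 kg/d.
P_X = Y_obs·Q·(S₀ − S) = 0.2224 × 808.9 = 179.9 kg VSS/d.
Carbonaceous O₂ demand = substrate oxidised − cell-mass equivalent = 808.9 − 1.42 × 179.9 = 553.5 kg O₂/d.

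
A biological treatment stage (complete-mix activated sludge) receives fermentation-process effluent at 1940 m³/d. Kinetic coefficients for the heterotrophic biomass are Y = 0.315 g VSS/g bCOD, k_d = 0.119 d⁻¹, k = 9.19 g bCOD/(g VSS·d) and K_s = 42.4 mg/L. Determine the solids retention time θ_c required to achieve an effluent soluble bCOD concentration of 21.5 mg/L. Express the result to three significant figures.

At the target effluent, Y k S/(K_s+S) = 0.315×9.19×21.5/63.90 = 0.9740 d⁻¹.
Then 1/θ_c = μ − k_d = 0.9740 − 0.119 = 0.8550 d⁻¹, giving θ_c = 1.170 d.

θ_c ≈ 1.17 d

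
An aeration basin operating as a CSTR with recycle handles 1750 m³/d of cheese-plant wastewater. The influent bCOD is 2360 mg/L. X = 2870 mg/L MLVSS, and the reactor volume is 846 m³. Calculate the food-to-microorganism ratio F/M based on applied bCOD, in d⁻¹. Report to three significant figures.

Food-to-microorganism ratio F/M = Q S₀ / (V X) = 1750 × 2360 / (846.0 × 2870) = 1.701 d⁻¹.

F/M ≈ 1.70 d⁻¹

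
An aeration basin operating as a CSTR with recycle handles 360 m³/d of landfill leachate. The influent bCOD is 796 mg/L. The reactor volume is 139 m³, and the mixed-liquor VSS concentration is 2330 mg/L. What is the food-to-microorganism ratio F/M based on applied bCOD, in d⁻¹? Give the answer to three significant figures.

F/M = applied load / biomass = Q·S₀/(V·X) = 360 × 796 / (139.0 × 2330) = 0.8848 d⁻¹.

F/M ≈ 0.885 d⁻¹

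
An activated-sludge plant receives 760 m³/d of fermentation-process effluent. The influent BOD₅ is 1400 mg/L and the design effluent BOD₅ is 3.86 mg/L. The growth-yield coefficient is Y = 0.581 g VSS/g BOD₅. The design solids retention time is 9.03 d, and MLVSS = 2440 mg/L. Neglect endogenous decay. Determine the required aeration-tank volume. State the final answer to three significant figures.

Biomass mass balance (decay neglected): V·X = Y·Q·(S₀ − S)·θ_c, so V = 0.581 × 760 × (1400 − 3.86) × 9.03 / 2440 = 2281 m³.

V ≈ 2280 m³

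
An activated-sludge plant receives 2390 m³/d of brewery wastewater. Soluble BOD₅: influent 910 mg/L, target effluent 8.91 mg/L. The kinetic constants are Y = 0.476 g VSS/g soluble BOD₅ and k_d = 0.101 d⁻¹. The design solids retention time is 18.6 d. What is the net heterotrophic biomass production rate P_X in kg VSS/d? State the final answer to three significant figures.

The observed yield is Y_obs = Y/(1 + k_d·θ_c) = 0.476 / (1 + 0.101 × 18.6) = 0.476 / 2.879 = 0.1654 g VSS per g soluble BOD₅ removed.
Substrate removed = Q·(S₀ − S) = 2390 m³/d × (910 − 8.91) g/m³ = 2.15×10^6 g/d = 2154 kg/d.
P_X = Y_obs · Q(S₀ − S) = 0.1654 × 2154 = 356.1 kg VSS/d.

P_X ≈ 356 kg VSS/d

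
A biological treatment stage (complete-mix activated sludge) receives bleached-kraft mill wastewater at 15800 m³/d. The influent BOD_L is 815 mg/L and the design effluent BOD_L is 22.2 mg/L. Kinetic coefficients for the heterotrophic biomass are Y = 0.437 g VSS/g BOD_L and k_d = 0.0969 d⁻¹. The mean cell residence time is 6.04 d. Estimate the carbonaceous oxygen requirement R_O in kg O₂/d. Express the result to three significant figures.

R_O ≈ 7620 kg O₂/d

Correct the yield for decay: Y_obs = Y/(1 + k_d θ_c) = 0.437 / (1 + 0.0969 × 6.04) = 0.437 / 1.585 = 0.2757.
Q·(S₀ − S) = 15800 × (815 − 22.2) × 10⁻³ = 12526 kg/d removed.
Biomass synthesised: P_X = Y_obs × 12526 = 3453 kg VSS/d.
R_O = Q·ΔS − 1.42 P_X = 12526 − 4903 = 7623 kg O₂/d.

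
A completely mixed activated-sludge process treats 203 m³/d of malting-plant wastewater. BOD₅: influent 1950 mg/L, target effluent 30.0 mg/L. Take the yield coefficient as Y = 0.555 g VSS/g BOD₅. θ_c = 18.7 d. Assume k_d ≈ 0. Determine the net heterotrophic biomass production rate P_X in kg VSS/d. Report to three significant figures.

P_X ≈ 216 kg VSS/d

No decay correction is needed, so Y_obs = Y = 0.555.
Mass of BOD₅ removed per day: Q(S₀ − S) = 203 × 1920 g/m³ = 389.8 kg/d.
Net biomass production P_X = Y_obs × Q·(S₀ − S) = 0.5550 × 389.8 = 216.3 kg VSS/d.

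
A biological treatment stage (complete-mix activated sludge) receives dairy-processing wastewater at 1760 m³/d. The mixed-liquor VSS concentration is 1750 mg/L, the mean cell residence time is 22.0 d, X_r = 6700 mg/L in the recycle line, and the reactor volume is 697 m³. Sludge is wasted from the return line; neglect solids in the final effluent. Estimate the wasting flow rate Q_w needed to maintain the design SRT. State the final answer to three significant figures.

Q_w ≈ 8.28 m³/d

θ_c = V·X/(Q_w·X_r) when wasting from the recycle, so Q_w = V·X/(θ_c·X_r) = 697.0 × 1750 / (22.0 × 6700) = 8.275 m³/d.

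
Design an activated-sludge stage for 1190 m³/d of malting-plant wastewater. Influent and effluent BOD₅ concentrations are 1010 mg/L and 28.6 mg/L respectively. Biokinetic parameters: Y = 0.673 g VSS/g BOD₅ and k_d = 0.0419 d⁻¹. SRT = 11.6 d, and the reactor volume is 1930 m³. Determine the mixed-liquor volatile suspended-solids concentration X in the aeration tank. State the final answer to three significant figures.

X ≈ 3180 mg/L

Solving the biomass balance for X: X = Y Q (S₀−S) θ_c / [V (1+k_d θ_c)] = 0.673 × 1190 × (1010 − 28.6) × 11.6 / [1930 × (1 + 0.0419 × 11.6)] = 3179 mg/L.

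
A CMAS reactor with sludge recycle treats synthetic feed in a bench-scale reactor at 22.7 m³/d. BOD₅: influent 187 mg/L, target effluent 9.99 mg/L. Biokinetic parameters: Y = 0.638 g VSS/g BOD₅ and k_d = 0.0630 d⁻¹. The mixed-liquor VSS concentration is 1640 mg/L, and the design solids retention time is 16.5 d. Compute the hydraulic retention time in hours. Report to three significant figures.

τ ≈ 13.4 h

Steady-state biomass mass balance: V·X·(1 + k_d·θ_c) = Y·Q·(S₀ − S)·θ_c, so V = 0.638 × 22.7 × (187 − 9.99) × 16.5 / [1640 × (1 + 0.0630 × 16.5)] = 4.23×10^4 / 3345 = 12.65 m³.
τ = V/Q = 12.65/22.7 = 0.5571 d, or 13.37 h.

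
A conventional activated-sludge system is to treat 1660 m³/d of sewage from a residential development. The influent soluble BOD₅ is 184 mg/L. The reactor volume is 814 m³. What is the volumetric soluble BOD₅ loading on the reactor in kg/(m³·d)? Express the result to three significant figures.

Volumetric loading L_v = Q·S₀ / V = 1660 × 184 g/m³ / 814.0 m³ = 375.2 g/(m³·d) = 0.3752 kg soluble BOD₅/(m³·d).

L_v ≈ 0.375 kg soluble BOD₅/(m³·d)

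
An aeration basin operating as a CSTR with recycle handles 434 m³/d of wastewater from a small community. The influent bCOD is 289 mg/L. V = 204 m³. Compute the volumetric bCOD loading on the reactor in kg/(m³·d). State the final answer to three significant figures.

L_v = Q S₀ / V = 434 × 289 × 10⁻³ / 204.0 = 0.6148 kg/(m³·d).

L_v ≈ 0.615 kg bCOD/(m³·d)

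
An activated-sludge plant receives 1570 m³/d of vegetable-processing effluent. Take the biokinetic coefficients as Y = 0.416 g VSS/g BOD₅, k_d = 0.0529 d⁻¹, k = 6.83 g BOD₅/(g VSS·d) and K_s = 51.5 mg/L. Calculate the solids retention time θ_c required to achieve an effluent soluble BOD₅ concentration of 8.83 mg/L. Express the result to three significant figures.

θ_c ≈ 2.76 d

From 1/θ_c = Y·k·S/(K_s + S) − k_d: Y·k·S/(K_s+S) = 0.416 × 6.83 × 8.83 / (51.5 + 8.83) = 0.4159 d⁻¹.
Then 1/θ_c = μ − k_d = 0.4159 − 0.0529 = 0.3630 d⁻¹, giving θ_c = 2.755 d.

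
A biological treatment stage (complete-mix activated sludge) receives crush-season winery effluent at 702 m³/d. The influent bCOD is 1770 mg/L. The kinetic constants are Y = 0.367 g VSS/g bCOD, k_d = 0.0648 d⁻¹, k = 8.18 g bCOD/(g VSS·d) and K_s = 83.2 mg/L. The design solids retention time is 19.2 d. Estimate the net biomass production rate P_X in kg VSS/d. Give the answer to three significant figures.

For a completely mixed reactor with recycle the Lawrence–McCarty relation gives S = K_s·(1 + k_d·θ_c) / [θ_c·(Y·k − k_d) − 1] = 83.2 × (1 + 0.0648 × 19.2) / [19.2 × (0.367 × 8.18 − 0.0648) − 1] = 186.7 / 55.40 = 3.371 mg/L.
Y_obs = Y / (1 + k_d θ_c) = 0.367 / (1 + 0.0648 × 19.2) = 0.367 / 2.244 = 0.1635.
ΔS = 1770 − 3.37 = 1767 mg/L, so the substrate removal rate is 702 × 1767/1000 = 1240 kg bCOD/d.
Biomass produced: P_X = Y_obs·Q·ΔS = 0.1635 × 1240 ≈ 202.8 kg VSS/d.

P_X ≈ 203 kg VSS/d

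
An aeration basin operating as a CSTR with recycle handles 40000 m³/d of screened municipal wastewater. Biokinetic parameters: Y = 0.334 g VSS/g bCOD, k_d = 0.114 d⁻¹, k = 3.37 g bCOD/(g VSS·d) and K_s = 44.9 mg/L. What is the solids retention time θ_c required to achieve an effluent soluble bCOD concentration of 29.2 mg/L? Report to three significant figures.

Specific growth rate at S = 29.2 mg/L: μ = YkS/(K_s+S) = 0.334·3.37·29.2/(44.9+29.2) = 0.4435 d⁻¹.
θ_c = 1/(μ − k_d) = 1/(0.4435 − 0.114) = 1/0.3295 = 3.034 d.

θ_c ≈ 3.03 d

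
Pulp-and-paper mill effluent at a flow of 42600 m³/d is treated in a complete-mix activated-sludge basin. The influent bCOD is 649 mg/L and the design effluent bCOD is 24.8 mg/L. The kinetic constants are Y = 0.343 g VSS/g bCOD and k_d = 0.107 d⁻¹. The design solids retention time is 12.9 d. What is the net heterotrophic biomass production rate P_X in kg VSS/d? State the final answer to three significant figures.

Observed yield with endogenous decay: Y_obs = Y / (1 + k_d·θ_c) = 0.343 / (1 + 0.107 × 12.9) = 0.343 / 2.380 = 0.1441 g VSS/g bCOD.
Q·(S₀ − S) = 42600 × (649 − 24.8) × 10⁻³ = 26591 kg/d removed.
So the net sludge growth is P_X = 0.1441 × 26591 = 3832 kg VSS/d.

P_X ≈ 3830 kg VSS/d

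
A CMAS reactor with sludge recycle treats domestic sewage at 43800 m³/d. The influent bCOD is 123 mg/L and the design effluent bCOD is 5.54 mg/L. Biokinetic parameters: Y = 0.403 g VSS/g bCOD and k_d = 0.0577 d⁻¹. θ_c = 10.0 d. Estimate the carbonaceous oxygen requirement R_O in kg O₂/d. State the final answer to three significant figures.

R_O ≈ 3280 kg O₂/d

Y_obs = Y / (1 + k_d θ_c) = 0.403 / (1 + 0.0577 × 10.0) = 0.403 / 1.577 = 0.2555.
Q·(S₀ − S) = 43800 × (123 − 5.54) × 10⁻³ = 5145 kg/d removed.
P_X = Y_obs·Q·(S₀ − S) = 0.2555 × 5145 = 1315 kg VSS/d.
Carbonaceous O₂ demand = substrate oxidised − cell-mass equivalent = 5145 − 1.42 × 1315 = 3278 kg O₂/d.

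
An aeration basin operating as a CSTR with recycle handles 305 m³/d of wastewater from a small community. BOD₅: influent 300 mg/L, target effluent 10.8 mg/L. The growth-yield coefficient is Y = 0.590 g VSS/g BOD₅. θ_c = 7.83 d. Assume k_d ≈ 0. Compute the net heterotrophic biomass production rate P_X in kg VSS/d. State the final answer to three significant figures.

P_X ≈ 52.0 kg VSS/d

Since k_d ≈ 0, Y_obs = Y = 0.590 g VSS/g BOD₅.
Q·(S₀ − S) = 305 × (300 − 10.8) × 10⁻³ = 88.21 kg/d removed.
Net biomass production P_X = Y_obs × Q·(S₀ − S) = 0.5900 × 88.21 = 52.04 kg VSS/d.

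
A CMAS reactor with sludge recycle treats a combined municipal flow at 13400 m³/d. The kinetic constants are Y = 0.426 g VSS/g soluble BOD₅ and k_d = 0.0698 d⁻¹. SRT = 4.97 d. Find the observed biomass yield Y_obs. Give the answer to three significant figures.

Y_obs ≈ 0.316 g VSS/g soluble BOD₅

Observed yield with endogenous decay: Y_obs = Y / (1 + k_d·θ_c) = 0.426 / (1 + 0.0698 × 4.97) = 0.426 / 1.347 = 0.3163 g VSS/g soluble BOD₅.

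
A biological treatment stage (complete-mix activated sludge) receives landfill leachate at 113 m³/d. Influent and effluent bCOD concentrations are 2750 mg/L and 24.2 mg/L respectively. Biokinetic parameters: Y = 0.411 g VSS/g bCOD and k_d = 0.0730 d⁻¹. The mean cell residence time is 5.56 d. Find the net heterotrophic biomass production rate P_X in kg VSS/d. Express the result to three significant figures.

P_X ≈ 90.0 kg VSS/d

The observed yield is Y_obs = Y/(1 + k_d·θ_c) = 0.411 / (1 + 0.0730 × 5.56) = 0.411 / 1.406 = 0.2923 g VSS per g bCOD removed.
ΔS = 2750 − 24.2 = 2726 mg/L, so the substrate removal rate is 113 × 2726/1000 = 308.0 kg bCOD/d.
Biomass produced: P_X = Y_obs·Q·ΔS = 0.2923 × 308.0 ≈ 90.05 kg VSS/d.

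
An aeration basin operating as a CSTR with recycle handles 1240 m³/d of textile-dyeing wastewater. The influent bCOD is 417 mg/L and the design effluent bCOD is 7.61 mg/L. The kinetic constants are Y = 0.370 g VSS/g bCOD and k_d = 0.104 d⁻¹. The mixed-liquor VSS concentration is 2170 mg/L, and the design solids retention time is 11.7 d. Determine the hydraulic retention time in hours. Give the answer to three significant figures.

τ ≈ 8.84 h

From the SRT design equation V = Y Q (S₀−S) θ_c / [X (1 + k_d θ_c)] = 0.370 × 1240 × (417 − 7.61) × 11.7 / [2170 × (1 + 0.104 × 11.7)] = 2.2×10^6 / 4810 = 456.8 m³.
Hydraulic retention time τ = V/Q = 456.8 / 1240 = 0.3684 d = 8.842 h.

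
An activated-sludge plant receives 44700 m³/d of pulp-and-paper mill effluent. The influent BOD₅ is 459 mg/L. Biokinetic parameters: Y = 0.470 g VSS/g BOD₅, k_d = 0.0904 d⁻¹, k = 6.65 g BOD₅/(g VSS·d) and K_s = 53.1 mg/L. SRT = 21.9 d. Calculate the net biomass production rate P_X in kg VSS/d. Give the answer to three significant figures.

Effluent substrate depends only on kinetics and SRT: S = K_s(1 + k_d θ_c) / [θ_c(Yk − k_d) − 1] = 53.1 × (1 + 0.0904 × 21.9) / [21.9 × (0.470 × 6.65 − 0.0904) − 1] = 158.2 / 65.47 = 2.417 mg/L.
The observed yield is Y_obs = Y/(1 + k_d·θ_c) = 0.470 / (1 + 0.0904 × 21.9) = 0.470 / 2.980 = 0.1577 g VSS per g BOD₅ removed.
Substrate removed = Q·(S₀ − S) = 44700 m³/d × (459 − 2.42) g/m³ = 2.04×10^7 g/d = 20409 kg/d.
Net biomass production P_X = Y_obs × Q·(S₀ − S) = 0.1577 × 20409 = 3219 kg VSS/d.

P_X ≈ 3220 kg VSS/d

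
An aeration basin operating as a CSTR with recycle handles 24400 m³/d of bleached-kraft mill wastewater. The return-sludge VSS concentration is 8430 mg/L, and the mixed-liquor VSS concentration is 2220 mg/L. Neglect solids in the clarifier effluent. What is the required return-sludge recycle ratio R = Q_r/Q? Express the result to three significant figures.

R ≈ 0.357

Mass balance around the secondary clarifier (neglecting effluent solids): R = X / (X_r − X) = 2220 / (8430 − 2220) = 0.3575.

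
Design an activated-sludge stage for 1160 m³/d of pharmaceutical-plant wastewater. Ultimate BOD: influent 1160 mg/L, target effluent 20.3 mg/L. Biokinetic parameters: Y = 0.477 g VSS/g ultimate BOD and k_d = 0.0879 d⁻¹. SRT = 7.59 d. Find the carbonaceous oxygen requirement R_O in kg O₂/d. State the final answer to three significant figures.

R_O ≈ 785 kg O₂/d

The observed yield is Y_obs = Y/(1 + k_d·θ_c) = 0.477 / (1 + 0.0879 × 7.59) = 0.477 / 1.667 = 0.2861 g VSS per g ultimate BOD removed.
Substrate removed = Q·(S₀ − S) = 1160 m³/d × (1160 − 20.3) g/m³ = 1.32×10^6 g/d = 1322 kg/d.
Net sludge production P_X = 0.2861 × 1322 = 378.3 kg VSS/d.
R_O = Q·(S₀ − S) − 1.42·P_X = 1322 − 1.42 × 378.3 = 784.9 kg O₂/d.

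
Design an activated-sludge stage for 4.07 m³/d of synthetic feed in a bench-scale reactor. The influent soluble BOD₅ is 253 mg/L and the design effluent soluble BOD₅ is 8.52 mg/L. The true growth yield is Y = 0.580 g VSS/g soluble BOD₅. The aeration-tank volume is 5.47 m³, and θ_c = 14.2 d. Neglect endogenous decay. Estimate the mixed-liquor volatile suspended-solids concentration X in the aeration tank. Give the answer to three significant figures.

X = Y·Q·ΔS·θ_c / V = 0.580 × 4.07 × (253 − 8.52) × 14.2 / 5.47 = 1498 mg/L.

X ≈ 1500 mg/L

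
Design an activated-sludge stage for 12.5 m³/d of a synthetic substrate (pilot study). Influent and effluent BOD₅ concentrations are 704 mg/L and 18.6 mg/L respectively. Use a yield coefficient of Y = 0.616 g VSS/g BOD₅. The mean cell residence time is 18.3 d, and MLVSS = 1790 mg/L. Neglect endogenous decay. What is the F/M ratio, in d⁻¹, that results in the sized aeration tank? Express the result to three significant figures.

With k_d = 0 the design equation reduces to V = Y Q (S₀−S) θ_c / X = 0.616 × 12.5 × (704 − 18.6) × 18.3 / 1790 = 53.96 m³.
F/M = applied load / biomass = Q·S₀/(V·X) = 12.5 × 704 / (53.96 × 1790) = 0.09112 d⁻¹.

F/M ≈ 0.0911 d⁻¹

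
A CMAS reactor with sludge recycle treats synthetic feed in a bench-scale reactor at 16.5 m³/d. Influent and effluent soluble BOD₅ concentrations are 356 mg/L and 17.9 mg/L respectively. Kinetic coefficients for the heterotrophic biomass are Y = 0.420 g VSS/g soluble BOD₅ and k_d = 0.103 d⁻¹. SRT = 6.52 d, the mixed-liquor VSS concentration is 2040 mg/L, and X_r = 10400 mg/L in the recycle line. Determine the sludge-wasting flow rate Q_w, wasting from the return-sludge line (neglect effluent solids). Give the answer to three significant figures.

Q_w ≈ 0.135 m³/d

Steady-state biomass mass balance: V·X·(1 + k_d·θ_c) = Y·Q·(S₀ − S)·θ_c, so V = 0.420 × 16.5 × (356 − 17.9) × 6.52 / [2040 × (1 + 0.103 × 6.52)] = 1.53×10^4 / 3410 = 4.480 m³.
θ_c = V·X/(Q_w·X_r) when wasting from the recycle, so Q_w = V·X/(θ_c·X_r) = 4.480 × 2040 / (6.52 × 10400) = 0.1348 m³/d.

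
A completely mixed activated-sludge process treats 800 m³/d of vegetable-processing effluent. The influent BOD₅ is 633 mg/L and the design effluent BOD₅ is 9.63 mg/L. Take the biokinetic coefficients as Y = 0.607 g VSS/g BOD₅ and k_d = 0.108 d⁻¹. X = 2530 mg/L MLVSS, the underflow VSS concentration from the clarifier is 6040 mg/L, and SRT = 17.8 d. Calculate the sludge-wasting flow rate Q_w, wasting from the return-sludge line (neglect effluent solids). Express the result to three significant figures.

Q_w ≈ 17.1 m³/d

From the SRT design equation V = Y Q (S₀−S) θ_c / [X (1 + k_d θ_c)] = 0.607 × 800 × (633 − 9.63) × 17.8 / [2530 × (1 + 0.108 × 17.8)] = 5.39×10^6 / 7394 = 728.8 m³.
Q_w = (V·X)/(θ_c X_r) = 728.8 × 2530 / (17.8 × 6040) = 17.15 m³/d.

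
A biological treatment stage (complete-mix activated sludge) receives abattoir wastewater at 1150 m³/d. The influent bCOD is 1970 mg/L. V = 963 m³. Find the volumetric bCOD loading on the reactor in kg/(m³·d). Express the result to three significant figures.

L_v ≈ 2.35 kg bCOD/(m³·d)

L_v = Q S₀ / V = 1150 × 1970 × 10⁻³ / 963.0 = 2.353 kg/(m³·d).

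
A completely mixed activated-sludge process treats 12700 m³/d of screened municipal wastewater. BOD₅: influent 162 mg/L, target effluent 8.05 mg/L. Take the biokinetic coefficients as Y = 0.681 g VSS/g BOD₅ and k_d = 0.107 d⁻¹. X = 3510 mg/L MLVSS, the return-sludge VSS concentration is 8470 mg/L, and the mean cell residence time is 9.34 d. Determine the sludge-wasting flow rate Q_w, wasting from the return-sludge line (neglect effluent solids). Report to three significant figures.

Q_w ≈ 78.6 m³/d

Steady-state biomass mass balance: V·X·(1 + k_d·θ_c) = Y·Q·(S₀ − S)·θ_c, so V = 0.681 × 12700 × (162 − 8.05) × 9.34 / [3510 × (1 + 0.107 × 9.34)] = 1.24×10^7 / 7018 = 1772 m³.
Wasting from the return line (neglecting effluent solids): Q_w = V·X / (θ_c·X_r) = 1772 × 3510 / (9.34 × 8470) = 78.62 m³/d.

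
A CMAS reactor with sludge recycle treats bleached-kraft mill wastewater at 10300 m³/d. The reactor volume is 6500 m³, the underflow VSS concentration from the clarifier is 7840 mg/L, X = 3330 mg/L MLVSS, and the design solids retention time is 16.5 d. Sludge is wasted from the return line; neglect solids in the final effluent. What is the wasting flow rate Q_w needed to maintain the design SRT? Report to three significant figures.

Q_w ≈ 167 m³/d

θ_c = V·X/(Q_w·X_r) when wasting from the recycle, so Q_w = V·X/(θ_c·X_r) = 6500 × 3330 / (16.5 × 7840) = 167.3 m³/d.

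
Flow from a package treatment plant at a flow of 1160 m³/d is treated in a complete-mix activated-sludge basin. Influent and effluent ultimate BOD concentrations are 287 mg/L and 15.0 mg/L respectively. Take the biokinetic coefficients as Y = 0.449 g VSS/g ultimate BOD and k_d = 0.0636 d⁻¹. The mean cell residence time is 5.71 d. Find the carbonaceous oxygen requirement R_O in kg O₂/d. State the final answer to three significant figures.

Correct the yield for decay: Y_obs = Y/(1 + k_d θ_c) = 0.449 / (1 + 0.0636 × 5.71) = 0.449 / 1.363 = 0.3294.
ΔS = 287 − 15.0 = 272.0 mg/L, so the substrate removal rate is 1160 × 272.0/1000 = 315.5 kg ultimate BOD/d.
Biomass synthesised: P_X = Y_obs × 315.5 = 103.9 kg VSS/d.
R_O = Q·(S₀ − S) − 1.42·P_X = 315.5 − 1.42 × 103.9 = 167.9 kg O₂/d.

R_O ≈ 168 kg O₂/d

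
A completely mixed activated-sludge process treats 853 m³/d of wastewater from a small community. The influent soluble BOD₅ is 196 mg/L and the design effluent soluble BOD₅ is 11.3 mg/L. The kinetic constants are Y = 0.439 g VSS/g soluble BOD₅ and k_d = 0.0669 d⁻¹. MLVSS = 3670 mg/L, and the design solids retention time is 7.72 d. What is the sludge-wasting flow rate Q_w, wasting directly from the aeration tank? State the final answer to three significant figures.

Q_w ≈ 12.4 m³/d

From the SRT design equation V = Y Q (S₀−S) θ_c / [X (1 + k_d θ_c)] = 0.439 × 853 × (196 − 11.3) × 7.72 / [3670 × (1 + 0.0669 × 7.72)] = 5.34×10^5 / 5565 = 95.94 m³.
With mixed-liquor wasting, θ_c = V/Q_w, so Q_w = V/θ_c = 95.94/7.72 = 12.43 m³/d.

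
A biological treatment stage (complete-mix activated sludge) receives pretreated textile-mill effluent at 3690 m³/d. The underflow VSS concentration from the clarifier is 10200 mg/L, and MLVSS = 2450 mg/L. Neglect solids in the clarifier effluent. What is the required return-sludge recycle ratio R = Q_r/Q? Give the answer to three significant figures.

R = Q_r/Q = X/(X_r − X) = 2450 / (10200 − 2450) = 0.3161.

R ≈ 0.316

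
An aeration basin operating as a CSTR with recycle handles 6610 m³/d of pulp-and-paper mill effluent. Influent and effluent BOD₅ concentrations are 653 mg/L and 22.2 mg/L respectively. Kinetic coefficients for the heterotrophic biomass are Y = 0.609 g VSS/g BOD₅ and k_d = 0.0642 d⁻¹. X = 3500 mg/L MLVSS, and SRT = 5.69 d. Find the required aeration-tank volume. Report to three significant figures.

V ≈ 3020 m³

Steady-state biomass mass balance: V·X·(1 + k_d·θ_c) = Y·Q·(S₀ − S)·θ_c, so V = 0.609 × 6610 × (653 − 22.2) × 5.69 / [3500 × (1 + 0.0642 × 5.69)] = 1.44×10^7 / 4779 = 3024 m³.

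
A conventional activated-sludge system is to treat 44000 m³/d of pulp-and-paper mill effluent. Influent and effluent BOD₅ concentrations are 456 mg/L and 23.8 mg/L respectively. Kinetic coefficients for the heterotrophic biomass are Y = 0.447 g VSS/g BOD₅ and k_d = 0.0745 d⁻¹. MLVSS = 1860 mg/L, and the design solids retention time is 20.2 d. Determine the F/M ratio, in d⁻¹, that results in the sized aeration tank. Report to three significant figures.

Rearranging the biomass balance for a CMAS with decay, V = Y·Q·ΔS·θ_c / [X·(1+k_d θ_c)] = 0.447 × 44000 × (456 − 23.8) × 20.2 / [1860 × (1 + 0.0745 × 20.2)] = 1.72×10^8 / 4659 = 36855 m³.
F/M = applied load / biomass = Q·S₀/(V·X) = 44000 × 456 / (36855 × 1860) = 0.2927 d⁻¹.

F/M ≈ 0.293 d⁻¹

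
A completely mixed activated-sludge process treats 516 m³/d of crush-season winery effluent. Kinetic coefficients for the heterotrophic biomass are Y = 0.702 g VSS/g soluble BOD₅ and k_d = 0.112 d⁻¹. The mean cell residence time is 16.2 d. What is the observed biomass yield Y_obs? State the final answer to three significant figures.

Y_obs ≈ 0.249 g VSS/g soluble BOD₅

Y_obs = Y / (1 + k_d θ_c) = 0.702 / (1 + 0.112 × 16.2) = 0.702 / 2.814 = 0.2494.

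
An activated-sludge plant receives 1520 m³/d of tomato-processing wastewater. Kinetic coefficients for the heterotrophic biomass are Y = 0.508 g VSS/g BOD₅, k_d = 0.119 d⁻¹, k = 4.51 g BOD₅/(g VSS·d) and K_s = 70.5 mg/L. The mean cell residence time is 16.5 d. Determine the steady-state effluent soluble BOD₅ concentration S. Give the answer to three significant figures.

S ≈ 6.00 mg/L

From the Monod/SRT balance for a CMAS, S = K_s·(1+k_d θ_c)/[θ_c·(Y k − k_d) − 1] = 70.5 × (1 + 0.119 × 16.5) / [16.5 × (0.508 × 4.51 − 0.119) − 1] = 208.9 / 34.84 = 5.997 mg/L.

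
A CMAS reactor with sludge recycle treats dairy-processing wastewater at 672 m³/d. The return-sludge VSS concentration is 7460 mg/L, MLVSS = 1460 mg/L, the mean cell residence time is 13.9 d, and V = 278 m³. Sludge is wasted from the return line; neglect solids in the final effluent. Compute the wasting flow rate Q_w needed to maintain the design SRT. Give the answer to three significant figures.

Q_w ≈ 3.91 m³/d

Wasting from the return line (neglecting effluent solids): Q_w = V·X / (θ_c·X_r) = 278.0 × 1460 / (13.9 × 7460) = 3.914 m³/d.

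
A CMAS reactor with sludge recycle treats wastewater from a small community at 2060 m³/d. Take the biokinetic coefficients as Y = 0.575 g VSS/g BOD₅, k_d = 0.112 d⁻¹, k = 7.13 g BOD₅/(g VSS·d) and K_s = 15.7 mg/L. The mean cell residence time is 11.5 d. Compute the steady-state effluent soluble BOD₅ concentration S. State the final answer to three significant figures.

For a completely mixed reactor with recycle the Lawrence–McCarty relation gives S = K_s·(1 + k_d·θ_c) / [θ_c·(Y·k − k_d) − 1] = 15.7 × (1 + 0.112 × 11.5) / [11.5 × (0.575 × 7.13 − 0.112) − 1] = 35.92 / 44.86 = 0.8008 mg/L.

S ≈ 0.801 mg/L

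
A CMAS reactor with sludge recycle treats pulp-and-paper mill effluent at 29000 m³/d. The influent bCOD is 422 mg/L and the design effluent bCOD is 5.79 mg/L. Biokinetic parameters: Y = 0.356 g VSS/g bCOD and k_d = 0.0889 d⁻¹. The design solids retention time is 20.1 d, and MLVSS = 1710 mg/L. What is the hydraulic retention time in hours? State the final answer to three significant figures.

τ ≈ 15.0 h

From the SRT design equation V = Y Q (S₀−S) θ_c / [X (1 + k_d θ_c)] = 0.356 × 29000 × (422 − 5.79) × 20.1 / [1710 × (1 + 0.0889 × 20.1)] = 8.64×10^7 / 4766 = 18123 m³.
Hydraulic retention time τ = V/Q = 18123 / 29000 = 0.6249 d = 15.00 h.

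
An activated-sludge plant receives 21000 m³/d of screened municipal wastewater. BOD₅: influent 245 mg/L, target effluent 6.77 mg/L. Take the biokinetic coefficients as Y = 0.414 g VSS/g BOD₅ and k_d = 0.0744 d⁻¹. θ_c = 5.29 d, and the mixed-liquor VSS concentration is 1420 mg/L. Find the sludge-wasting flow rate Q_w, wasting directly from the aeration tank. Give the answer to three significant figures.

From the SRT design equation V = Y Q (S₀−S) θ_c / [X (1 + k_d θ_c)] = 0.414 × 21000 × (245 − 6.77) × 5.29 / [1420 × (1 + 0.0744 × 5.29)] = 1.1×10^7 / 1979 = 5537 m³.
Wasting from the aeration tank: Q_w = V / θ_c = 5537 / 5.29 = 1047 m³/d.

Q_w ≈ 1050 m³/d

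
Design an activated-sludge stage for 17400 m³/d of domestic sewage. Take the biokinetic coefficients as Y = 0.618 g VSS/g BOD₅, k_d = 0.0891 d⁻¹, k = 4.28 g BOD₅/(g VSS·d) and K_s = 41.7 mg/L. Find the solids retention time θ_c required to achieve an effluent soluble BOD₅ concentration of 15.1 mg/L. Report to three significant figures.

θ_c ≈ 1.63 d

Specific growth rate at S = 15.1 mg/L: μ = YkS/(K_s+S) = 0.618·4.28·15.1/(41.7+15.1) = 0.7032 d⁻¹.
1/θ_c = 0.7032 − 0.0891 = 0.6141 d⁻¹, so θ_c = 1.628 d.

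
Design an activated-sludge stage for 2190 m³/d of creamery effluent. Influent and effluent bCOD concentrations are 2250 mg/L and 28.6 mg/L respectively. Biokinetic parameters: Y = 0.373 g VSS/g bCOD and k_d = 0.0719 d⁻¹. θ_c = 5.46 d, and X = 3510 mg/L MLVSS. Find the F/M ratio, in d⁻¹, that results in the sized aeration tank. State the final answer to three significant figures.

From the SRT design equation V = Y Q (S₀−S) θ_c / [X (1 + k_d θ_c)] = 0.373 × 2190 × (2250 − 28.6) × 5.46 / [3510 × (1 + 0.0719 × 5.46)] = 9.91×10^6 / 4888 = 2027 m³.
F/M = Q·S₀ / (V·X) = 2190 × 2250 / (2027 × 3510) = 0.6926 g bCOD·(g VSS·d)⁻¹.

F/M ≈ 0.693 d⁻¹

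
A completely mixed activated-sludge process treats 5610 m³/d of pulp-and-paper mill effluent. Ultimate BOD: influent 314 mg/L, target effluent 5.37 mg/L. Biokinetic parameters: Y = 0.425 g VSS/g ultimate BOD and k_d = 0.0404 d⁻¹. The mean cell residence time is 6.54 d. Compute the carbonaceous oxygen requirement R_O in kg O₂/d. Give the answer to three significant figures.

The observed yield is Y_obs = Y/(1 + k_d·θ_c) = 0.425 / (1 + 0.0404 × 6.54) = 0.425 / 1.264 = 0.3362 g VSS per g ultimate BOD removed.
Mass of ultimate BOD removed per day: Q(S₀ − S) = 5610 × 308.6 g/m³ = 1731 kg/d.
Biomass synthesised: P_X = Y_obs × 1731 = 582.1 kg VSS/d.
R_O = Q·ΔS − 1.42 P_X = 1731 − 826.5 = 904.9 kg O₂/d.

R_O ≈ 905 kg O₂/d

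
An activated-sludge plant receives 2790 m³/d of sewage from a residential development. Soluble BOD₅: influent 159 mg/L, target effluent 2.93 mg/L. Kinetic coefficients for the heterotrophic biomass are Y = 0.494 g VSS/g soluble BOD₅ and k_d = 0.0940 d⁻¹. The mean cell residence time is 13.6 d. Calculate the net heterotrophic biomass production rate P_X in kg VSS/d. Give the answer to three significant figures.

P_X ≈ 94.4 kg VSS/d

Observed yield with endogenous decay: Y_obs = Y / (1 + k_d·θ_c) = 0.494 / (1 + 0.0940 × 13.6) = 0.494 / 2.278 = 0.2168 g VSS/g soluble BOD₅.
Mass of soluble BOD₅ removed per day: Q(S₀ − S) = 2790 × 156.1 g/m³ = 435.4 kg/d.
Biomass produced: P_X = Y_obs·Q·ΔS = 0.2168 × 435.4 ≈ 94.41 kg VSS/d.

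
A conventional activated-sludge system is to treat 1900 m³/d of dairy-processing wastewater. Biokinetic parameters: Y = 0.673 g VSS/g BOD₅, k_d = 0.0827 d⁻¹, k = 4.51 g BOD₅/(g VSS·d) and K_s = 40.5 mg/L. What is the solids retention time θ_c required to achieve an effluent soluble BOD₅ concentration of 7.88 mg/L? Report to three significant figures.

From 1/θ_c = Y·k·S/(K_s + S) − k_d: Y·k·S/(K_s+S) = 0.673 × 4.51 × 7.88 / (40.5 + 7.88) = 0.4944 d⁻¹.
Then 1/θ_c = μ − k_d = 0.4944 − 0.0827 = 0.4117 d⁻¹, giving θ_c = 2.429 d.

θ_c ≈ 2.43 d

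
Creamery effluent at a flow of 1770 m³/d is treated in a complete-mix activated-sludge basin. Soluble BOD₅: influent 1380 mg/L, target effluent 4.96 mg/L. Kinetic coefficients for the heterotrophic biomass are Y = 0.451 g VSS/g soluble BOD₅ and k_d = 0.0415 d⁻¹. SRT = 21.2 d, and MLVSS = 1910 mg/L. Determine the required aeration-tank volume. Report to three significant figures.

V ≈ 6480 m³

Rearranging the biomass balance for a CMAS with decay, V = Y·Q·ΔS·θ_c / [X·(1+k_d θ_c)] = 0.451 × 1770 × (1380 − 4.96) × 21.2 / [1910 × (1 + 0.0415 × 21.2)] = 2.33×10^7 / 3590 = 6481 m³.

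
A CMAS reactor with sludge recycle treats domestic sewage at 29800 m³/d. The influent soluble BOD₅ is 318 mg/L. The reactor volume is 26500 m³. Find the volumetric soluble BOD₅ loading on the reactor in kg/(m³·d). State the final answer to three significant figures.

Volumetric loading L_v = Q·S₀ / V = 29800 × 318 g/m³ / 26500 m³ = 357.6 g/(m³·d) = 0.3576 kg soluble BOD₅/(m³·d).

L_v ≈ 0.358 kg soluble BOD₅/(m³·d)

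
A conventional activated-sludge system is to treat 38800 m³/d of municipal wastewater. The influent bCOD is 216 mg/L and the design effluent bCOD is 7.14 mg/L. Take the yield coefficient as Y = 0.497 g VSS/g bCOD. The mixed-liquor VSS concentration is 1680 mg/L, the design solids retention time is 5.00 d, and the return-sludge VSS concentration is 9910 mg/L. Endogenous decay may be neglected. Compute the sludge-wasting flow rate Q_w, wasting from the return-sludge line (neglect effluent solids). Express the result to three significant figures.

With k_d = 0 the design equation reduces to V = Y Q (S₀−S) θ_c / X = 0.497 × 38800 × (216 − 7.14) × 5.00 / 1680 = 11987 m³.
Wasting from the return line (neglecting effluent solids): Q_w = V·X / (θ_c·X_r) = 11987 × 1680 / (5.00 × 9910) = 406.4 m³/d.

Q_w ≈ 406 m³/d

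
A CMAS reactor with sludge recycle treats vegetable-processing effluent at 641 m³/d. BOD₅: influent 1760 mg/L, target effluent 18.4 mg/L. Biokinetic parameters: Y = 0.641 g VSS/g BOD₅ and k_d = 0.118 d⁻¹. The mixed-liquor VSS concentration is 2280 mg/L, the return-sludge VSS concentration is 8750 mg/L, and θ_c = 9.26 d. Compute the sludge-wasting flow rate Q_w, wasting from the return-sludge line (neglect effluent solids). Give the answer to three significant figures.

Q_w ≈ 39.1 m³/d

Steady-state biomass mass balance: V·X·(1 + k_d·θ_c) = Y·Q·(S₀ − S)·θ_c, so V = 0.641 × 641 × (1760 − 18.4) × 9.26 / [2280 × (1 + 0.118 × 9.26)] = 6.63×10^6 / 4771 = 1389 m³.
θ_c = V·X/(Q_w·X_r) when wasting from the recycle, so Q_w = V·X/(θ_c·X_r) = 1389 × 2280 / (9.26 × 8750) = 39.08 m³/d.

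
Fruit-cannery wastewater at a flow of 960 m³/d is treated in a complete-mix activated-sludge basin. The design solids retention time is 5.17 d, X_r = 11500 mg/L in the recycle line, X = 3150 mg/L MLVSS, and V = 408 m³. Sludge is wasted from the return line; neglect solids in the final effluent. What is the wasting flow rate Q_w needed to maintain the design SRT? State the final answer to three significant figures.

θ_c = V·X/(Q_w·X_r) when wasting from the recycle, so Q_w = V·X/(θ_c·X_r) = 408.0 × 3150 / (5.17 × 11500) = 21.62 m³/d.

Q_w ≈ 21.6 m³/d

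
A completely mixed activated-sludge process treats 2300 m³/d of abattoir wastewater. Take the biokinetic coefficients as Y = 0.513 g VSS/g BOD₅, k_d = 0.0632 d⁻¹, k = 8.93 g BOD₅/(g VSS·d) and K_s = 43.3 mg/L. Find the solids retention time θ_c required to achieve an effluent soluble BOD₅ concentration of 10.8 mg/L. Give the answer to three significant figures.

From 1/θ_c = Y·k·S/(K_s + S) − k_d: Y·k·S/(K_s+S) = 0.513 × 8.93 × 10.8 / (43.3 + 10.8) = 0.9145 d⁻¹.
Then 1/θ_c = μ − k_d = 0.9145 − 0.0632 = 0.8513 d⁻¹, giving θ_c = 1.175 d.

θ_c ≈ 1.17 d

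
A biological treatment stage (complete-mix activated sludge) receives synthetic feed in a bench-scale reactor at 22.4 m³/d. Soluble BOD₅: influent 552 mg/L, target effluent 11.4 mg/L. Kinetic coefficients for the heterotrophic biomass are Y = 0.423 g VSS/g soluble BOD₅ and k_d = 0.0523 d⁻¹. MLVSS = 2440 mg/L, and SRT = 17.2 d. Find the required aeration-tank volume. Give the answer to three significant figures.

V ≈ 19.0 m³

Rearranging the biomass balance for a CMAS with decay, V = Y·Q·ΔS·θ_c / [X·(1+k_d θ_c)] = 0.423 × 22.4 × (552 − 11.4) × 17.2 / [2440 × (1 + 0.0523 × 17.2)] = 8.81×10^4 / 4635 = 19.01 m³.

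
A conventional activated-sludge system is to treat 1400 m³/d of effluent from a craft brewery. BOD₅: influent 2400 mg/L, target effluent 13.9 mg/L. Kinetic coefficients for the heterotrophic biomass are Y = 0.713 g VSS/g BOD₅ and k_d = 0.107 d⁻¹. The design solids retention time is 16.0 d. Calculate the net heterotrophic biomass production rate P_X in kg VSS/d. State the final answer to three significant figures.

P_X ≈ 878 kg VSS/d

Observed yield with endogenous decay: Y_obs = Y / (1 + k_d·θ_c) = 0.713 / (1 + 0.107 × 16.0) = 0.713 / 2.712 = 0.2629 g VSS/g BOD₅.
Q·(S₀ − S) = 1400 × (2400 − 13.9) × 10⁻³ = 3341 kg/d removed.
Biomass produced: P_X = Y_obs·Q·ΔS = 0.2629 × 3341 ≈ 878.2 kg VSS/d.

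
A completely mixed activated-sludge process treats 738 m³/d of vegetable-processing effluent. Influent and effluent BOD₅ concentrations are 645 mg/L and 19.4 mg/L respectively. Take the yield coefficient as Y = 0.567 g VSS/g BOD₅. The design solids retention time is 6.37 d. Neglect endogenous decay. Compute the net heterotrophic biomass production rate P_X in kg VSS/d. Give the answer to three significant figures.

P_X ≈ 262 kg VSS/d

No decay correction is needed, so Y_obs = Y = 0.567.
ΔS = 645 − 19.4 = 625.6 mg/L, so the substrate removal rate is 738 × 625.6/1000 = 461.7 kg BOD₅/d.
Biomass produced: P_X = Y_obs·Q·ΔS = 0.5670 × 461.7 ≈ 261.8 kg VSS/d.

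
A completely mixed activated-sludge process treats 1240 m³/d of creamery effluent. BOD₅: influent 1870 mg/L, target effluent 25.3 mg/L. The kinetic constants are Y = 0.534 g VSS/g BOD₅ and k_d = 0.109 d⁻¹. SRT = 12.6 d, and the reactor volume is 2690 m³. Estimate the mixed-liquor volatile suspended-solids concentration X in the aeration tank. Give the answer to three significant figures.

X ≈ 2410 mg/L

Solving the biomass balance for X: X = Y Q (S₀−S) θ_c / [V (1+k_d θ_c)] = 0.534 × 1240 × (1870 − 25.3) × 12.6 / [2690 × (1 + 0.109 × 12.6)] = 2411 mg/L.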